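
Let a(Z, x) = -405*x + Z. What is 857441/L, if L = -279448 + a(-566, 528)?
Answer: -857441/493854 ≈ -1.7362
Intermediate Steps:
a(Z, x) = Z - 405*x
L = -493854 (L = -279448 + (-566 - 405*528) = -279448 + (-566 - 213840) = -279448 - 214406 = -493854)
857441/L = 857441/(-493854) = 857441*(-1/493854) = -857441/493854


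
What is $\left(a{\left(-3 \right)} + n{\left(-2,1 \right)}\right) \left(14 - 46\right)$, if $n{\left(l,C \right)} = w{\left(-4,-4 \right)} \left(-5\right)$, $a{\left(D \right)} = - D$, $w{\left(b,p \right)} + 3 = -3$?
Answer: $-1056$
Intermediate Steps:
$w{\left(b,p \right)} = -6$ ($w{\left(b,p \right)} = -3 - 3 = -6$)
$n{\left(l,C \right)} = 30$ ($n{\left(l,C \right)} = \left(-6\right) \left(-5\right) = 30$)
$\left(a{\left(-3 \right)} + n{\left(-2,1 \right)}\right) \left(14 - 46\right) = \left(\left(-1\right) \left(-3\right) + 30\right) \left(14 - 46\right) = \left(3 + 30\right) \left(-32\right) = 33 \left(-32\right) = -1056$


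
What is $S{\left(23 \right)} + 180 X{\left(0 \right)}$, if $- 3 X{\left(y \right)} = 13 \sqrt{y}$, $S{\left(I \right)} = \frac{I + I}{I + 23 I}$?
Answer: $\frac{1}{12} \approx 0.083333$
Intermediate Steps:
$S{\left(I \right)} = \frac{1}{12}$ ($S{\left(I \right)} = \frac{2 I}{24 I} = 2 I \frac{1}{24 I} = \frac{1}{12}$)
$X{\left(y \right)} = - \frac{13 \sqrt{y}}{3}$
$S{\left(23 \right)} + 180 X{\left(0 \right)} = \frac{1}{12} + 180 \left(- \frac{13 \sqrt{0}}{3}\right) = \frac{1}{12} + 180 \left(\left(- \frac{13}{3}\right) 0\right) = \frac{1}{12} + 180 \cdot 0 = \frac{1}{12} + 0 = \frac{1}{12}$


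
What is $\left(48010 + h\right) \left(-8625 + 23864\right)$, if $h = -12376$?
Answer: $543026526$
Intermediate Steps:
$\left(48010 + h\right) \left(-8625 + 23864\right) = \left(48010 - 12376\right) \left(-8625 + 23864\right) = 35634 \cdot 15239 = 543026526$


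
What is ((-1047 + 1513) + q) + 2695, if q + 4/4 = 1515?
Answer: 4675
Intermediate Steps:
q = 1514 (q = -1 + 1515 = 1514)
((-1047 + 1513) + q) + 2695 = ((-1047 + 1513) + 1514) + 2695 = (466 + 1514) + 2695 = 1980 + 2695 = 4675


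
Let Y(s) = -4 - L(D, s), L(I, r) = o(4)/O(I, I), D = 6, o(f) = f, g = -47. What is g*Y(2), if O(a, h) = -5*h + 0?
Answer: 2726/15 ≈ 181.73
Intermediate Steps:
O(a, h) = -5*h
L(I, r) = -4/(5*I) (L(I, r) = 4/((-5*I)) = 4*(-1/(5*I)) = -4/(5*I))
Y(s) = -58/15 (Y(s) = -4 - (-4)/(5*6) = -4 - 1*(-2/15) = -4 + 2/15 = -58/15)
g*Y(2) = -47*(-58/15) = 2726/15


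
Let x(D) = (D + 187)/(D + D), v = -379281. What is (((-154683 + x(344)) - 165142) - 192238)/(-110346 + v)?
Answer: 352298813/336863376 ≈ 1.0458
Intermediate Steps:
x(D) = (187 + D)/(2*D) (x(D) = (187 + D)/((2*D)) = (187 + D)*(1/(2*D)) = (187 + D)/(2*D))
(((-154683 + x(344)) - 165142) - 192238)/(-110346 + v) = (((-154683 + (½)*(187 + 344)/344) - 165142) - 192238)/(-110346 - 379281) = (((-154683 + (½)*(1/344)*531) - 165142) - 192238)/(-489627) = (((-154683 + 531/688) - 165142) - 192238)*(-1/489627) = ((-106421373/688 - 165142) - 192238)*(-1/489627) = (-220039069/688 - 192238)*(-1/489627) = -352298813/688*(-1/489627) = 352298813/336863376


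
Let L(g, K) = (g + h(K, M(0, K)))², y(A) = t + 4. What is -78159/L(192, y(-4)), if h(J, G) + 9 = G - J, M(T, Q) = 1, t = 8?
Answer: -78159/29584 ≈ -2.6419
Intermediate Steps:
h(J, G) = -9 + G - J (h(J, G) = -9 + (G - J) = -9 + G - J)
y(A) = 12 (y(A) = 8 + 4 = 12)
L(g, K) = (-8 + g - K)² (L(g, K) = (g + (-9 + 1 - K))² = (g + (-8 - K))² = (-8 + g - K)²)
-78159/L(192, y(-4)) = -78159/(8 + 12 - 1*192)² = -78159/(8 + 12 - 192)² = -78159/((-172)²) = -78159/29584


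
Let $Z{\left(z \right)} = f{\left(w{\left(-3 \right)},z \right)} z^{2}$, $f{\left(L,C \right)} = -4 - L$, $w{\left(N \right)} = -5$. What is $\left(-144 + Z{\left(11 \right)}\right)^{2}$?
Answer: $529$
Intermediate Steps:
$Z{\left(z \right)} = z^{2}$ ($Z{\left(z \right)} = \left(-4 - -5\right) z^{2} = \left(-4 + 5\right) z^{2} = 1 z^{2} = z^{2}$)
$\left(-144 + Z{\left(11 \right)}\right)^{2} = \left(-144 + 11^{2}\right)^{2} = \left(-144 + 121\right)^{2} = \left(-23\right)^{2} = 529$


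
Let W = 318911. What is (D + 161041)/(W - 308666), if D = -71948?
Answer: 89093/10245 ≈ 8.6962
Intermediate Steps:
(D + 161041)/(W - 308666) = (-71948 + 161041)/(318911 - 308666) = 89093/10245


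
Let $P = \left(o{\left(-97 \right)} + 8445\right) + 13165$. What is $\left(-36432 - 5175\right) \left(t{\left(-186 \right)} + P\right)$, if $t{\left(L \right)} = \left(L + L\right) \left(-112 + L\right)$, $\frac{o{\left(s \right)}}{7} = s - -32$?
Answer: $-5492581677$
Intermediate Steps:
$o{\left(s \right)} = 224 + 7 s$ ($o{\left(s \right)} = 7 \left(s - -32\right) = 7 \left(s + 32\right) = 7 \left(32 + s\right) = 224 + 7 s$)
$t{\left(L \right)} = 2 L \left(-112 + L\right)$
$P = 21155$ ($P = \left(\left(224 + 7 \left(-97\right)\right) + 8445\right) + 13165 = \left(\left(224 - 679\right) + 8445\right) + 13165 = \left(-455 + 8445\right) + 13165 = 7990 + 13165 = 21155$)
$\left(-36432 - 5175\right) \left(t{\left(-186 \right)} + P\right) = \left(-36432 - 5175\right) \left(2 \left(-186\right) \left(-112 - 186\right) + 21155\right) = - 41607 \left(2 \left(-186\right) \left(-298\right) + 21155\right) = - 41607 \left(110856 + 21155\right) = \left(-41607\right) 132011 = -5492581677$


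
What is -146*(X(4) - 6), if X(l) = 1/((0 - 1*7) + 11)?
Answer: 1679/2 ≈ 839.50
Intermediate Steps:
X(l) = ¼ (X(l) = 1/((0 - 7) + 11) = 1/(-7 + 11) = 1/4 = ¼)
-146*(X(4) - 6) = -146*(¼ - 6) = -146*(-23/4) = 1679/2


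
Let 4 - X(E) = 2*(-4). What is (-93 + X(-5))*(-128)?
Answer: 10368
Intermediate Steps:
X(E) = 12 (X(E) = 4 - 2*(-4) = 4 - 1*(-8) = 4 + 8 = 12)
(-93 + X(-5))*(-128) = (-93 + 12)*(-128) = -81*(-128) = 10368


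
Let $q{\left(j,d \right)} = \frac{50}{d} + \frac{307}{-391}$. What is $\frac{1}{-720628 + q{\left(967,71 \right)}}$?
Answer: $- \frac{27761}{20005356155} \approx -1.3877 \cdot 10^{-6}$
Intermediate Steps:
$q{\left(j,d \right)} = - \frac{307}{391} + \frac{50}{d}$ ($q{\left(j,d \right)} = \frac{50}{d} + 307 \left(- \frac{1}{391}\right) = \frac{50}{d} - \frac{307}{391} = - \frac{307}{391} + \frac{50}{d}$)
$\frac{1}{-720628 + q{\left(967,71 \right)}} = \frac{1}{-720628 - \left(\frac{307}{391} - \frac{50}{71}\right)} = \frac{1}{-720628 + \left(- \frac{307}{391} + 50 \cdot \frac{1}{71}\right)} = \frac{1}{-720628 + \left(- \frac{307}{391} + \frac{50}{71}\right)} = \frac{1}{-720628 - \frac{2247}{27761}} = \frac{1}{- \frac{20005356155}{27761}} = - \frac{27761}{20005356155}$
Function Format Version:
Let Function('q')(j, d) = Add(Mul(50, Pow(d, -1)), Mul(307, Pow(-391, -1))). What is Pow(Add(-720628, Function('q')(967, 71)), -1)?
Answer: Rational(-27761, 20005356155) ≈ -1.3877e-6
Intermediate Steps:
Function('q')(j, d) = Add(Rational(-307, 391), Mul(50, Pow(d, -1))) (Function('q')(j, d) = Add(Mul(50, Pow(d, -1)), Mul(307, Rational(-1, 391))) = Add(Mul(50, Pow(d, -1)), Rational(-307, 391)) = Add(Rational(-307, 391), Mul(50, Pow(d, -1))))
Pow(Add(-720628, Function('q')(967, 71)), -1) = Pow(Add(-720628, Add(Rational(-307, 391), Mul(50, Pow(71, -1)))), -1) = Pow(Add(-720628, Add(Rational(-307, 391), Mul(50, Rational(1, 71)))), -1) = Pow(Add(-720628, Add(Rational(-307, 391), Rational(50, 71))), -1) = Pow(Add(-720628, Rational(-2247, 27761)), -1) = Pow(Rational(-20005356155, 27761), -1) = Rational(-27761, 20005356155)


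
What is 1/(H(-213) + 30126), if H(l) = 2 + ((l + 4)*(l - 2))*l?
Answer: -1/9541027 ≈ -1.0481e-7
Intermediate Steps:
H(l) = 2 + l*(-2 + l)*(4 + l) (H(l) = 2 + ((4 + l)*(-2 + l))*l = 2 + ((-2 + l)*(4 + l))*l = 2 + l*(-2 + l)*(4 + l))
1/(H(-213) + 30126) = 1/((2 + (-213)**3 - 8*(-213) + 2*(-213)**2) + 30126) = 1/((2 - 9663597 + 1704 + 2*45369) + 30126) = 1/((2 - 9663597 + 1704 + 90738) + 30126) = 1/(-9571153 + 30126) = 1/(-9541027) = -1/9541027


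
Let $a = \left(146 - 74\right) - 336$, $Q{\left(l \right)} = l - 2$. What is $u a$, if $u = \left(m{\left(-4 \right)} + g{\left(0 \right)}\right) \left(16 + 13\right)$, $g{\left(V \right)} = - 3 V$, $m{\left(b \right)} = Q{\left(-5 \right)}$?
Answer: $53592$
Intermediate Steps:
$Q{\left(l \right)} = -2 + l$ ($Q{\left(l \right)} = l - 2 = -2 + l$)
$m{\left(b \right)} = -7$ ($m{\left(b \right)} = -2 - 5 = -7$)
$u = -203$ ($u = \left(-7 - 0\right) \left(16 + 13\right) = \left(-7 + 0\right) 29 = \left(-7\right) 29 = -203$)
$a = -264$ ($a = 72 - 336 = -264$)
$u a = \left(-203\right) \left(-264\right) = 53592$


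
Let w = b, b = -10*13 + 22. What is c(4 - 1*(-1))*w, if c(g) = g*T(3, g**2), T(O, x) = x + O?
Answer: -15120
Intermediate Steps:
T(O, x) = O + x
b = -108 (b = -130 + 22 = -108)
w = -108
c(g) = g*(3 + g**2)
c(4 - 1*(-1))*w = ((4 - 1*(-1))*(3 + (4 - 1*(-1))**2))*(-108) = ((4 + 1)*(3 + (4 + 1)**2))*(-108) = (5*(3 + 5**2))*(-108) = (5*(3 + 25))*(-108) = (5*28)*(-108) = 140*(-108) = -15120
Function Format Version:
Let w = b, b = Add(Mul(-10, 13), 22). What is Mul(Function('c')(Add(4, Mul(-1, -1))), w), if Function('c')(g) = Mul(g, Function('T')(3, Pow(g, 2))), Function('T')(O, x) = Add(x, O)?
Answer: -15120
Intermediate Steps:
Function('T')(O, x) = Add(O, x)
b = -108 (b = Add(-130, 22) = -108)
w = -108
Function('c')(g) = Mul(g, Add(3, Pow(g, 2)))
Mul(Function('c')(Add(4, Mul(-1, -1))), w) = Mul(Mul(Add(4, Mul(-1, -1)), Add(3, Pow(Add(4, Mul(-1, -1)), 2))), -108) = Mul(Mul(Add(4, 1), Add(3, Pow(Add(4, 1), 2))), -108) = Mul(Mul(5, Add(3, Pow(5, 2))), -108) = Mul(Mul(5, Add(3, 25)), -108) = Mul(Mul(5, 28), -108) = Mul(140, -108) = -15120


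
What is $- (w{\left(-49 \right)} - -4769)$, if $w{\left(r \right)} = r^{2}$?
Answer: $-7170$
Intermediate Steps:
$- (w{\left(-49 \right)} - -4769) = - (\left(-49\right)^{2} - -4769) = - (2401 + 4769) = \left(-1\right) 7170 = -7170$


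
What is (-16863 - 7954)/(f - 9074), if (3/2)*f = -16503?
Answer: 24817/20076 ≈ 1.2362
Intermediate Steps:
f = -11002 (f = (2/3)*(-16503) = -11002)
(-16863 - 7954)/(f - 9074) = (-16863 - 7954)/(-11002 - 9074) = -24817/(-20076) = -24817*(-1/20076) = 24817/20076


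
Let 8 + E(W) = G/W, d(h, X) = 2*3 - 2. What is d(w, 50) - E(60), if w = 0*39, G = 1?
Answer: 719/60 ≈ 11.983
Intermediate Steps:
w = 0
d(h, X) = 4 (d(h, X) = 6 - 2 = 4)
E(W) = -8 + 1/W
d(w, 50) - E(60) = 4 - (-8 + 1/60) = 4 - 1*(-479/60) = 4 + 479/60 = 719/60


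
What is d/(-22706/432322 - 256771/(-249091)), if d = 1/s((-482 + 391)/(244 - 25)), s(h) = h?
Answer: -11791783363569/4793511086728 ≈ -2.4599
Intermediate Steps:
d = -219/91 (d = 1/((-482 + 391)/(244 - 25)) = 1/(-91/219) = -219/91 ≈ -2.4066)
d/(-22706/432322 - 256771/(-249091)) = -219/(91*(-22706/432322 - 256771/(-249091))) = -219/(91*(-22706*1/432322 - 256771*(-1/249091))) = -219/(91*(-11353/216161 + 256771/249091)) = -219/(91*52675946008/53843759651) = -219/91*53843759651/52675946008 = -11791783363569/4793511086728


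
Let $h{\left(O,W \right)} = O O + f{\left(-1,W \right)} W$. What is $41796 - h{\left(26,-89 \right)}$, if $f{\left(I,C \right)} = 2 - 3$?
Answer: $41031$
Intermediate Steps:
$f{\left(I,C \right)} = -1$ ($f{\left(I,C \right)} = 2 - 3 = -1$)
$h{\left(O,W \right)} = O^{2} - W$ ($h{\left(O,W \right)} = O O - W = O^{2} - W$)
$41796 - h{\left(26,-89 \right)} = 41796 - \left(26^{2} - -89\right) = 41796 - \left(676 + 89\right) = 41796 - 765 = 41031$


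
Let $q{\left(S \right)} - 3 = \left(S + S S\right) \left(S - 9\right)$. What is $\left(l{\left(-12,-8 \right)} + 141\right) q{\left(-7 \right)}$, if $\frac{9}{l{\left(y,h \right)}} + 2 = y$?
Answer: $- \frac{1314585}{14} \approx -93899.0$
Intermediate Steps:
$l{\left(y,h \right)} = \frac{9}{-2 + y}$
$q{\left(S \right)} = 3 + \left(-9 + S\right) \left(S + S^{2}\right)$ ($q{\left(S \right)} = 3 + \left(S + S S\right) \left(S - 9\right) = 3 + \left(S + S^{2}\right) \left(-9 + S\right) = 3 + \left(-9 + S\right) \left(S + S^{2}\right)$)
$\left(l{\left(-12,-8 \right)} + 141\right) q{\left(-7 \right)} = \left(\frac{9}{-2 - 12} + 141\right) \left(3 + \left(-7\right)^{3} - -63 - 8 \left(-7\right)^{2}\right) = \left(\frac{9}{-14} + 141\right) \left(3 - 343 + 63 - 392\right) = \left(9 \left(- \frac{1}{14}\right) + 141\right) \left(3 - 343 + 63 - 392\right) = \left(- \frac{9}{14} + 141\right) \left(-669\right) = \frac{1965}{14} \left(-669\right) = - \frac{1314585}{14}$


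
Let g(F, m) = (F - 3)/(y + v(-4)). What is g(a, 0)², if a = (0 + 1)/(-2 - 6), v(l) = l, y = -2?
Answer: 625/2304 ≈ 0.27127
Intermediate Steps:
a = -⅛ (a = 1/(-8) = 1*(-⅛) = -⅛ ≈ -0.12500)
g(F, m) = ½ - F/6 (g(F, m) = (F - 3)/(-2 - 4) = (-3 + F)/(-6) = (-3 + F)*(-⅙) = ½ - F/6)
g(a, 0)² = (½ - ⅙*(-⅛))² = (½ + 1/48)² = (25/48)² = 625/2304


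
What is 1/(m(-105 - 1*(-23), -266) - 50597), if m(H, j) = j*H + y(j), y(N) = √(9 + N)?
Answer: -28785/828576482 - I*√257/828576482 ≈ -3.474e-5 - 1.9348e-8*I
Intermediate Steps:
m(H, j) = √(9 + j) + H*j (m(H, j) = j*H + √(9 + j) = H*j + √(9 + j) = √(9 + j) + H*j)
1/(m(-105 - 1*(-23), -266) - 50597) = 1/((√(9 - 266) + (-105 - 1*(-23))*(-266)) - 50597) = 1/((√(-257) + (-105 + 23)*(-266)) - 50597) = 1/((I*√257 - 82*(-266)) - 50597) = 1/((I*√257 + 21812) - 50597) = 1/((21812 + I*√257) - 50597) = 1/(-28785 + I*√257)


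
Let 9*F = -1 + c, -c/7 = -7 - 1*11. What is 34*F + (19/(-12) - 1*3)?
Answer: 16835/36 ≈ 467.64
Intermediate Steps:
c = 126 (c = -7*(-7 - 1*11) = -7*(-7 - 11) = -7*(-18) = 126)
F = 125/9 (F = (-1 + 126)/9 = (1/9)*125 = 125/9 ≈ 13.889)
34*F + (19/(-12) - 1*3) = 34*(125/9) + (19/(-12) - 1*3) = 4250/9 + (19*(-1/12) - 3) = 4250/9 + (-19/12 - 3) = 4250/9 - 55/12 = 16835/36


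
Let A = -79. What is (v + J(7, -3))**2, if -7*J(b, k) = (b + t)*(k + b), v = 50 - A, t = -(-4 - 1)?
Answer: 731025/49 ≈ 14919.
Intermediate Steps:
t = 5 (t = -1*(-5) = 5)
v = 129 (v = 50 - 1*(-79) = 50 + 79 = 129)
J(b, k) = -(5 + b)*(b + k)/7 (J(b, k) = -(b + 5)*(k + b)/7 = -(5 + b)*(b + k)/7)
(v + J(7, -3))**2 = (129 + (-5/7*7 - 5/7*(-3) - 1/7*7**2 - 1/7*7*(-3)))**2 = (129 + (-5 + 15/7 - 1/7*49 + 3))**2 = (129 + (-5 + 15/7 - 7 + 3))**2 = (129 - 48/7)**2 = (855/7)**2 = 731025/49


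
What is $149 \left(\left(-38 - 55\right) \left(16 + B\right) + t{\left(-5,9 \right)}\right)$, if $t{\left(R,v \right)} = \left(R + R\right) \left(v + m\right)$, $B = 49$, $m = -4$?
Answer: $-908155$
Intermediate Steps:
$t{\left(R,v \right)} = 2 R \left(-4 + v\right)$ ($t{\left(R,v \right)} = \left(R + R\right) \left(v - 4\right) = 2 R \left(-4 + v\right)$)
$149 \left(\left(-38 - 55\right) \left(16 + B\right) + t{\left(-5,9 \right)}\right) = 149 \left(\left(-38 - 55\right) \left(16 + 49\right) + 2 \left(-5\right) \left(-4 + 9\right)\right) = 149 \left(\left(-93\right) 65 + 2 \left(-5\right) 5\right) = 149 \left(-6045 - 50\right) = 149 \left(-6095\right) = -908155$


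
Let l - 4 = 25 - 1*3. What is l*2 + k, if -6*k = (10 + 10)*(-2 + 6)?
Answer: 116/3 ≈ 38.667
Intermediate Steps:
l = 26 (l = 4 + (25 - 1*3) = 4 + (25 - 3) = 4 + 22 = 26)
k = -40/3 (k = -(10 + 10)*(-2 + 6)/6 = -10*4/3 = -1/6*80 = -40/3 ≈ -13.333)
l*2 + k = 26*2 - 40/3 = 52 - 40/3 = 116/3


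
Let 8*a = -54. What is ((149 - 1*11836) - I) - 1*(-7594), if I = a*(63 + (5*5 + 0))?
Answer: -3499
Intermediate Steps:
a = -27/4 (a = (⅛)*(-54) = -27/4 ≈ -6.7500)
I = -594 (I = -27*(63 + (5*5 + 0))/4 = -27*(63 + (25 + 0))/4 = -27*(63 + 25)/4 = -27/4*88 = -594)
((149 - 1*11836) - I) - 1*(-7594) = ((149 - 1*11836) - 1*(-594)) - 1*(-7594) = ((149 - 11836) + 594) + 7594 = (-11687 + 594) + 7594 = -11093 + 7594 = -3499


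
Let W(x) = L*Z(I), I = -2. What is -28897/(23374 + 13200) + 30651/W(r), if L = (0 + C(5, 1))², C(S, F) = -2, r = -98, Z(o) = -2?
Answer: -560630425/146296 ≈ -3832.2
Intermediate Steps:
L = 4 (L = (0 - 2)² = (-2)² = 4)
W(x) = -8 (W(x) = 4*(-2) = -8)
-28897/(23374 + 13200) + 30651/W(r) = -28897/(23374 + 13200) + 30651/(-8) = -28897/36574 + 30651*(-⅛) = -28897*1/36574 - 30651/8 = -28897/36574 - 30651/8 = -560630425/146296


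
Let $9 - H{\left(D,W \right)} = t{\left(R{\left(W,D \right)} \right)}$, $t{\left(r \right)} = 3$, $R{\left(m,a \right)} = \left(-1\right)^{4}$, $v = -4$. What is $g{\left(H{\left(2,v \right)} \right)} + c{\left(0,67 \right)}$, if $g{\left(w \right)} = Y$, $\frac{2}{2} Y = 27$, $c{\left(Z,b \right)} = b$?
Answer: $94$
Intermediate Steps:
$R{\left(m,a \right)} = 1$
$H{\left(D,W \right)} = 6$ ($H{\left(D,W \right)} = 9 - 3 = 6$)
$Y = 27$
$g{\left(w \right)} = 27$
$g{\left(H{\left(2,v \right)} \right)} + c{\left(0,67 \right)} = 27 + 67 = 94$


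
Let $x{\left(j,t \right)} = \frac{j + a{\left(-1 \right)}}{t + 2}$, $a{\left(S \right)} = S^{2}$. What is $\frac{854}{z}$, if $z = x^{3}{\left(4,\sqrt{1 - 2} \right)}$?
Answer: $\frac{854}{\left(2 - i\right)^{3}} \approx 13.664 + 75.152 i$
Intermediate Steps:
$x{\left(j,t \right)} = \frac{1 + j}{2 + t}$ ($x{\left(j,t \right)} = \frac{j + \left(-1\right)^{2}}{t + 2} = \frac{j + 1}{2 + t} = \frac{1 + j}{2 + t}$)
$z = \left(2 - i\right)^{3}$ ($z = \left(\frac{1 + 4}{2 + \sqrt{1 - 2}}\right)^{3} = \left(\frac{1}{2 + \sqrt{-1}} \cdot 5\right)^{3} = \left(\frac{1}{2 + i} 5\right)^{3} = \left(\frac{2 - i}{5} \cdot 5\right)^{3} = \left(2 - i\right)^{3} \approx 2.0 - 11.0 i$)
$\frac{854}{z} = \frac{854}{\left(2 - i\right)^{3}}$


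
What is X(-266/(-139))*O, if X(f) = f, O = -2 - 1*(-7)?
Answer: 1330/139 ≈ 9.5683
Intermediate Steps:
O = 5 (O = -2 + 7 = 5)
X(-266/(-139))*O = -266/(-139)*5 = -266*(-1/139)*5 = (266/139)*5 = 1330/139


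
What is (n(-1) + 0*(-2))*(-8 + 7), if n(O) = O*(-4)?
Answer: -4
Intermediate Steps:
n(O) = -4*O
(n(-1) + 0*(-2))*(-8 + 7) = (-4*(-1) + 0*(-2))*(-8 + 7) = (4 + 0)*(-1) = 4*(-1) = -4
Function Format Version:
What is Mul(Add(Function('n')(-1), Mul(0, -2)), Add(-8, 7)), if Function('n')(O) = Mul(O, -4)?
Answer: -4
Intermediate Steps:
Function('n')(O) = Mul(-4, O)
Mul(Add(Function('n')(-1), Mul(0, -2)), Add(-8, 7)) = Mul(Add(Mul(-4, -1), Mul(0, -2)), Add(-8, 7)) = Mul(Add(4, 0), -1) = Mul(4, -1) = -4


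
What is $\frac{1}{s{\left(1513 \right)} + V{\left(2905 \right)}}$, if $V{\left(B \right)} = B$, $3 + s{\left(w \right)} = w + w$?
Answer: $\frac{1}{5928} \approx 0.00016869$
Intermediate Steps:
$s{\left(w \right)} = -3 + 2 w$ ($s{\left(w \right)} = -3 + \left(w + w\right) = -3 + 2 w$)
$\frac{1}{s{\left(1513 \right)} + V{\left(2905 \right)}} = \frac{1}{\left(-3 + 2 \cdot 1513\right) + 2905} = \frac{1}{\left(-3 + 3026\right) + 2905} = \frac{1}{3023 + 2905} = \frac{1}{5928}$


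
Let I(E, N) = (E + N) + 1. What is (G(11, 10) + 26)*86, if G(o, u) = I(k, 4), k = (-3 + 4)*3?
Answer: 2924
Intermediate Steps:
k = 3 (k = 1*3 = 3)
I(E, N) = 1 + E + N
G(o, u) = 8 (G(o, u) = 1 + 3 + 4 = 8)
(G(11, 10) + 26)*86 = (8 + 26)*86 = 34*86 = 2924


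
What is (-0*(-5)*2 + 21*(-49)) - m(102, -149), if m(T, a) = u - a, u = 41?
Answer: -1219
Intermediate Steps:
m(T, a) = 41 - a
(-0*(-5)*2 + 21*(-49)) - m(102, -149) = (-0*(-5)*2 + 21*(-49)) - (41 - 1*(-149)) = (-5*0*2 - 1029) - (41 + 149) = (0*2 - 1029) - 1*190 = (0 - 1029) - 190 = -1029 - 190 = -1219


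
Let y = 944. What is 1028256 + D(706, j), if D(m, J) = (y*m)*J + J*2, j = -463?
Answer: -307545502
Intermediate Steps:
D(m, J) = 2*J + 944*J*m (D(m, J) = (944*m)*J + J*2 = 944*J*m + 2*J = 2*J + 944*J*m)
1028256 + D(706, j) = 1028256 + 2*(-463)*(1 + 472*706) = 1028256 + 2*(-463)*(1 + 333232) = 1028256 + 2*(-463)*333233 = 1028256 - 308573758 = -307545502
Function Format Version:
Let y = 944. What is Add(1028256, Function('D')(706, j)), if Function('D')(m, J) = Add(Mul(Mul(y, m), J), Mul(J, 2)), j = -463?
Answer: -307545502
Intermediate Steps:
Function('D')(m, J) = Add(Mul(2, J), Mul(944, J, m)) (Function('D')(m, J) = Add(Mul(Mul(944, m), J), Mul(J, 2)) = Add(Mul(944, J, m), Mul(2, J)) = Add(Mul(2, J), Mul(944, J, m)))
Add(1028256, Function('D')(706, j)) = Add(1028256, Mul(2, -463, Add(1, Mul(472, 706)))) = Add(1028256, Mul(2, -463, Add(1, 333232))) = Add(1028256, Mul(2, -463, 333233)) = Add(1028256, -308573758) = -307545502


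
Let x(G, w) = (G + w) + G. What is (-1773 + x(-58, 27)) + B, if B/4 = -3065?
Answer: -14122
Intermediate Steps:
x(G, w) = w + 2*G
B = -12260 (B = 4*(-3065) = -12260)
(-1773 + x(-58, 27)) + B = (-1773 + (27 + 2*(-58))) - 12260 = (-1773 + (27 - 116)) - 12260 = (-1773 - 89) - 12260 = -1862 - 12260 = -14122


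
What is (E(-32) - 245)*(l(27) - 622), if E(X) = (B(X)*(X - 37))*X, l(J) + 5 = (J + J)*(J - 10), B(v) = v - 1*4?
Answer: -23202303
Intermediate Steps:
B(v) = -4 + v (B(v) = v - 4 = -4 + v)
l(J) = -5 + 2*J*(-10 + J) (l(J) = -5 + (J + J)*(J - 10) = -5 + (2*J)*(-10 + J) = -5 + 2*J*(-10 + J))
E(X) = X*(-37 + X)*(-4 + X) (E(X) = ((-4 + X)*(X - 37))*X = ((-4 + X)*(-37 + X))*X = ((-37 + X)*(-4 + X))*X = X*(-37 + X)*(-4 + X))
(E(-32) - 245)*(l(27) - 622) = (-32*(-37 - 32)*(-4 - 32) - 245)*((-5 - 20*27 + 2*27**2) - 622) = (-32*(-69)*(-36) - 245)*((-5 - 540 + 2*729) - 622) = (-79488 - 245)*((-5 - 540 + 1458) - 622) = -79733*(913 - 622) = -79733*291 = -23202303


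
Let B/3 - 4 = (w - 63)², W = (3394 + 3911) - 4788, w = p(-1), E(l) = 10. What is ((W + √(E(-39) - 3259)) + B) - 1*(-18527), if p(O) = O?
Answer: 33344 + 57*I ≈ 33344.0 + 57.0*I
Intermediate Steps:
w = -1
W = 2517 (W = 7305 - 4788 = 2517)
B = 12300 (B = 12 + 3*(-1 - 63)² = 12 + 3*(-64)² = 12 + 3*4096 = 12 + 12288 = 12300)
((W + √(E(-39) - 3259)) + B) - 1*(-18527) = ((2517 + √(10 - 3259)) + 12300) - 1*(-18527) = ((2517 + √(-3249)) + 12300) + 18527 = ((2517 + 57*I) + 12300) + 18527 = (14817 + 57*I) + 18527 = 33344 + 57*I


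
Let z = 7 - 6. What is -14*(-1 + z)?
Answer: 0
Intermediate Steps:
z = 1
-14*(-1 + z) = -14*(-1 + 1) = -14*0 = 0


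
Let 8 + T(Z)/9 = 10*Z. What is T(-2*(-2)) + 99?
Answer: 387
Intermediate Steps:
T(Z) = -72 + 90*Z (T(Z) = -72 + 9*(10*Z) = -72 + 90*Z)
T(-2*(-2)) + 99 = (-72 + 90*(-2*(-2))) + 99 = (-72 + 90*4) + 99 = (-72 + 360) + 99 = 288 + 99 = 387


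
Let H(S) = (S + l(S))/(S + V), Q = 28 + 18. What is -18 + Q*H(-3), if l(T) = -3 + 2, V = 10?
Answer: -310/7 ≈ -44.286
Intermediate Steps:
Q = 46
l(T) = -1
H(S) = (-1 + S)/(10 + S) (H(S) = (S - 1)/(S + 10) = (-1 + S)/(10 + S))
-18 + Q*H(-3) = -18 + 46*((-1 - 3)/(10 - 3)) = -18 + 46*(-4/7) = -18 - 184/7 = -310/7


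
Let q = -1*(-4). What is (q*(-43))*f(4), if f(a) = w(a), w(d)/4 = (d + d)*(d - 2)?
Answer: -11008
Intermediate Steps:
w(d) = 8*d*(-2 + d) (w(d) = 4*((d + d)*(d - 2)) = 4*((2*d)*(-2 + d)) = 4*(2*d*(-2 + d)) = 8*d*(-2 + d))
f(a) = 8*a*(-2 + a)
q = 4
(q*(-43))*f(4) = (4*(-43))*(8*4*(-2 + 4)) = -1376*4*2 = -172*64 = -11008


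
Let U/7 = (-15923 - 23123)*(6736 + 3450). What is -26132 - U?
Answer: 2784031760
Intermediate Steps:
U = -2784057892 (U = 7*((-15923 - 23123)*(6736 + 3450)) = 7*(-39046*10186) = 7*(-397722556) = -2784057892)
-26132 - U = -26132 - 1*(-2784057892) = -26132 + 2784057892 = 2784031760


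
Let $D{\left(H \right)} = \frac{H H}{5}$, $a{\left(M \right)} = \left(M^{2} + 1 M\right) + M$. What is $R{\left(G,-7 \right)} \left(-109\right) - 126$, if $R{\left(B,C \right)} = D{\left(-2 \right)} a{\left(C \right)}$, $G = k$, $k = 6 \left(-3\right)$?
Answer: $-3178$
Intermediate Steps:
$k = -18$
$a{\left(M \right)} = M^{2} + 2 M$ ($a{\left(M \right)} = \left(M^{2} + M\right) + M = \left(M + M^{2}\right) + M = M^{2} + 2 M$)
$G = -18$
$D{\left(H \right)} = \frac{H^{2}}{5}$ ($D{\left(H \right)} = H^{2} \cdot \frac{1}{5} = \frac{H^{2}}{5}$)
$R{\left(B,C \right)} = \frac{4 C \left(2 + C\right)}{5}$ ($R{\left(B,C \right)} = \frac{\left(-2\right)^{2}}{5} C \left(2 + C\right) = \frac{1}{5} \cdot 4 C \left(2 + C\right) = \frac{4 C \left(2 + C\right)}{5}$)
$R{\left(G,-7 \right)} \left(-109\right) - 126 = \frac{4}{5} \left(-7\right) \left(2 - 7\right) \left(-109\right) - 126 = \frac{4}{5} \left(-7\right) \left(-5\right) \left(-109\right) - 126 = 28 \left(-109\right) - 126 = -3052 - 126 = -3178$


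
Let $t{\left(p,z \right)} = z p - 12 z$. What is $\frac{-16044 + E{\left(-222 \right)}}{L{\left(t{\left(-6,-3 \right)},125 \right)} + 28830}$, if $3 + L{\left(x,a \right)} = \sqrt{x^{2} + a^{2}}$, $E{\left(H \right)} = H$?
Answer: $- \frac{234449991}{415488694} + \frac{8133 \sqrt{18541}}{415488694} \approx -0.56161$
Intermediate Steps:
$t{\left(p,z \right)} = - 12 z + p z$ ($t{\left(p,z \right)} = p z - 12 z = - 12 z + p z$)
$L{\left(x,a \right)} = -3 + \sqrt{a^{2} + x^{2}}$ ($L{\left(x,a \right)} = -3 + \sqrt{x^{2} + a^{2}} = -3 + \sqrt{a^{2} + x^{2}}$)
$\frac{-16044 + E{\left(-222 \right)}}{L{\left(t{\left(-6,-3 \right)},125 \right)} + 28830} = \frac{-16044 - 222}{\left(-3 + \sqrt{125^{2} + \left(- 3 \left(-12 - 6\right)\right)^{2}}\right) + 28830} = - \frac{16266}{\left(-3 + \sqrt{15625 + \left(\left(-3\right) \left(-18\right)\right)^{2}}\right) + 28830} = - \frac{16266}{\left(-3 + \sqrt{15625 + 54^{2}}\right) + 28830} = - \frac{16266}{\left(-3 + \sqrt{15625 + 2916}\right) + 28830} = - \frac{16266}{\left(-3 + \sqrt{18541}\right) + 28830} = - \frac{16266}{28827 + \sqrt{18541}}$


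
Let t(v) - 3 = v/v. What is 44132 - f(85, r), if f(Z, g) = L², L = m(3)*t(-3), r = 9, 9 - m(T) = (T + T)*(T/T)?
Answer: 43988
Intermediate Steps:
t(v) = 4 (t(v) = 3 + v/v = 3 + 1 = 4)
m(T) = 9 - 2*T (m(T) = 9 - (T + T)*T/T = 9 - 2*T)
L = 12 (L = (9 - 2*3)*4 = (9 - 6)*4 = 3*4 = 12)
f(Z, g) = 144 (f(Z, g) = 12² = 144)
44132 - f(85, r) = 44132 - 1*144 = 44132 - 144 = 43988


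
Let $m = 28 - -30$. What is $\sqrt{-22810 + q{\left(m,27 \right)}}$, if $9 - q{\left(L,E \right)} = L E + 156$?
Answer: $i \sqrt{24523} \approx 156.6 i$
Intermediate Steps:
$m = 58$ ($m = 28 + 30 = 58$)
$q{\left(L,E \right)} = -147 - E L$ ($q{\left(L,E \right)} = 9 - \left(L E + 156\right) = 9 - \left(E L + 156\right) = 9 - \left(156 + E L\right) = -147 - E L$)
$\sqrt{-22810 + q{\left(m,27 \right)}} = \sqrt{-22810 - \left(147 + 27 \cdot 58\right)} = \sqrt{-22810 - 1713} = \sqrt{-24523} = i \sqrt{24523}$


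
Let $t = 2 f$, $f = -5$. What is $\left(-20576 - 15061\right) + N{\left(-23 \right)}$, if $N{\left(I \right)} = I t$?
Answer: $-35407$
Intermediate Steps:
$t = -10$ ($t = 2 \left(-5\right) = -10$)
$N{\left(I \right)} = - 10 I$ ($N{\left(I \right)} = I \left(-10\right) = - 10 I$)
$\left(-20576 - 15061\right) + N{\left(-23 \right)} = \left(-20576 - 15061\right) - -230 = \left(-20576 - 15061\right) + 230 = -35637 + 230 = -35407$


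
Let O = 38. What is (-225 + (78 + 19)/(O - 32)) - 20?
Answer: -1373/6 ≈ -228.83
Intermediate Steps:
(-225 + (78 + 19)/(O - 32)) - 20 = (-225 + (78 + 19)/(38 - 32)) - 20 = (-225 + 97/6) - 20 = -1253/6 - 20 = -1373/6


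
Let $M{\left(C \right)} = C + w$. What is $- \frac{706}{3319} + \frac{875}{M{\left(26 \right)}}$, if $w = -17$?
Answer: $\frac{2897771}{29871} \approx 97.01$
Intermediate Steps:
$M{\left(C \right)} = -17 + C$ ($M{\left(C \right)} = C - 17 = -17 + C$)
$- \frac{706}{3319} + \frac{875}{M{\left(26 \right)}} = - \frac{706}{3319} + \frac{875}{-17 + 26} = \left(-706\right) \frac{1}{3319} + \frac{875}{9} = - \frac{706}{3319} + 875 \cdot \frac{1}{9} = - \frac{706}{3319} + \frac{875}{9} = \frac{2897771}{29871}$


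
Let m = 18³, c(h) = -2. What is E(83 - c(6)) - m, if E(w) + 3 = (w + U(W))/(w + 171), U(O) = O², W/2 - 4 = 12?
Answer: -1492651/256 ≈ -5830.7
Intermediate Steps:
W = 32 (W = 8 + 2*12 = 8 + 24 = 32)
m = 5832
E(w) = -3 + (1024 + w)/(171 + w) (E(w) = -3 + (w + 32²)/(w + 171) = -3 + (w + 1024)/(171 + w) = -3 + (1024 + w)/(171 + w))
E(83 - c(6)) - m = (511 - 2*(83 - 1*(-2)))/(171 + (83 - 1*(-2))) - 1*5832 = (511 - 2*(83 + 2))/(171 + (83 + 2)) - 5832 = (511 - 2*85)/(171 + 85) - 5832 = (511 - 170)/256 - 5832 = (1/256)*341 - 5832 = 341/256 - 5832 = -1492651/256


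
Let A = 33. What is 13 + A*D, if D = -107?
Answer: -3518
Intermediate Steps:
13 + A*D = 13 + 33*(-107) = 13 - 3531 = -3518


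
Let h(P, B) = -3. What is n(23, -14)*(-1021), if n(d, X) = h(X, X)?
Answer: 3063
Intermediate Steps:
n(d, X) = -3
n(23, -14)*(-1021) = -3*(-1021) = 3063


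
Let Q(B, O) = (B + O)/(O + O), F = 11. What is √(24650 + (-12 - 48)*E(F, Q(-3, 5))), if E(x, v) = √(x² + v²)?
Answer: √(24650 - 12*√3026) ≈ 154.89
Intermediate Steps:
Q(B, O) = (B + O)/(2*O) (Q(B, O) = (B + O)/((2*O)) = (B + O)*(1/(2*O)) = (B + O)/(2*O))
E(x, v) = √(v² + x²)
√(24650 + (-12 - 48)*E(F, Q(-3, 5))) = √(24650 + (-12 - 48)*√(((½)*(-3 + 5)/5)² + 11²)) = √(24650 - 60*√(((½)*(⅕)*2)² + 121)) = √(24650 - 60*√((⅕)² + 121)) = √(24650 - 60*√(1/25 + 121)) = √(24650 - 12*√3026)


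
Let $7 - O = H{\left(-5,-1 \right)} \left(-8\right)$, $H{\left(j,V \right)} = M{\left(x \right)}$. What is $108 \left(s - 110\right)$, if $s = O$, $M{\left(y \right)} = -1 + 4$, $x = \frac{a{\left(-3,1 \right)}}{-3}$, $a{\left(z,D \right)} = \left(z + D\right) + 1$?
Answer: $-8532$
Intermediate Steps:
$a{\left(z,D \right)} = 1 + D + z$ ($a{\left(z,D \right)} = \left(D + z\right) + 1 = 1 + D + z$)
$x = \frac{1}{3}$ ($x = \frac{1 + 1 - 3}{-3} = \left(-1\right) \left(- \frac{1}{3}\right) = \frac{1}{3} \approx 0.33333$)
$M{\left(y \right)} = 3$
$H{\left(j,V \right)} = 3$
$O = 31$ ($O = 7 - 3 \left(-8\right) = 7 - -24 = 7 + 24 = 31$)
$s = 31$
$108 \left(s - 110\right) = 108 \left(31 - 110\right) = 108 \left(-79\right) = -8532$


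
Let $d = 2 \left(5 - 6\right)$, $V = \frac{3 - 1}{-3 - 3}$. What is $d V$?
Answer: $\frac{2}{3} \approx 0.66667$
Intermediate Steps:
$V = - \frac{1}{3}$ ($V = \frac{2}{-6} = 2 \left(- \frac{1}{6}\right) = - \frac{1}{3} \approx -0.33333$)
$d = -2$ ($d = 2 \left(-1\right) = -2$)
$d V = \left(-2\right) \left(- \frac{1}{3}\right) = \frac{2}{3}$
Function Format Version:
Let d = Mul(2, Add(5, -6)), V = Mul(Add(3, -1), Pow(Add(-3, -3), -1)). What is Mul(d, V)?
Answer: Rational(2, 3) ≈ 0.66667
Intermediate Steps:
V = Rational(-1, 3) (V = Mul(2, Pow(-6, -1)) = Mul(2, Rational(-1, 6)) = Rational(-1, 3) ≈ -0.33333)
d = -2 (d = Mul(2, -1) = -2)
Mul(d, V) = Mul(-2, Rational(-1, 3)) = Rational(2, 3)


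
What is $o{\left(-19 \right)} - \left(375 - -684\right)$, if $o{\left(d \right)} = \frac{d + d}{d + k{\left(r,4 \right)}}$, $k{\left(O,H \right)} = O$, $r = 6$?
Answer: $- \frac{13729}{13} \approx -1056.1$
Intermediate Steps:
$o{\left(d \right)} = \frac{2 d}{6 + d}$ ($o{\left(d \right)} = \frac{d + d}{d + 6} = \frac{2 d}{6 + d}$)
$o{\left(-19 \right)} - \left(375 - -684\right) = 2 \left(-19\right) \frac{1}{6 - 19} - \left(375 - -684\right) = 2 \left(-19\right) \frac{1}{-13} - \left(375 + 684\right) = 2 \left(-19\right) \left(- \frac{1}{13}\right) - 1059 = \frac{38}{13} - 1059 = - \frac{13729}{13}$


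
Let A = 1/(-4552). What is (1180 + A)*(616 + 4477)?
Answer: 27356331387/4552 ≈ 6.0097e+6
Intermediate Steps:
A = -1/4552 ≈ -0.00021968
(1180 + A)*(616 + 4477) = (1180 - 1/4552)*(616 + 4477) = (5371359/4552)*5093 = 27356331387/4552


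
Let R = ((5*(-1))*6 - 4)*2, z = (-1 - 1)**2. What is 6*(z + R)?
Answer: -384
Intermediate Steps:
z = 4 (z = (-2)**2 = 4)
R = -68 (R = (-5*6 - 4)*2 = (-30 - 4)*2 = -34*2 = -68)
6*(z + R) = 6*(4 - 68) = 6*(-64) = -384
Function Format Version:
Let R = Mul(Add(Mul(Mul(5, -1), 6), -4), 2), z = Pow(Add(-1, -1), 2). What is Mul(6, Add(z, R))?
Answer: -384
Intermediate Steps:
z = 4 (z = Pow(-2, 2) = 4)
R = -68 (R = Mul(Add(Mul(-5, 6), -4), 2) = Mul(Add(-30, -4), 2) = Mul(-34, 2) = -68)
Mul(6, Add(z, R)) = Mul(6, Add(4, -68)) = Mul(6, -64) = -384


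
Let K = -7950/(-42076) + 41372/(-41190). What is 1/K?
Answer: -433277610/353326943 ≈ -1.2263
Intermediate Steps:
K = -353326943/433277610 (K = -7950*(-1/42076) + 41372*(-1/41190) = 3975/21038 - 20686/20595 = -353326943/433277610 ≈ -0.81547)
1/K = 1/(-353326943/433277610) = -433277610/353326943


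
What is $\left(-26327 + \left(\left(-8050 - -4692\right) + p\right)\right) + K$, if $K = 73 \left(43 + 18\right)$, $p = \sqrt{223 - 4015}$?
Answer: $-25232 + 4 i \sqrt{237} \approx -25232.0 + 61.579 i$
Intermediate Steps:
$p = 4 i \sqrt{237}$ ($p = \sqrt{-3792} = 4 i \sqrt{237} \approx 61.579 i$)
$K = 4453$ ($K = 73 \cdot 61 = 4453$)
$\left(-26327 + \left(\left(-8050 - -4692\right) + p\right)\right) + K = \left(-26327 + \left(\left(-8050 - -4692\right) + 4 i \sqrt{237}\right)\right) + 4453 = \left(-26327 + \left(\left(-8050 + 4692\right) + 4 i \sqrt{237}\right)\right) + 4453 = \left(-26327 - \left(3358 - 4 i \sqrt{237}\right)\right) + 4453 = \left(-29685 + 4 i \sqrt{237}\right) + 4453 = -25232 + 4 i \sqrt{237}$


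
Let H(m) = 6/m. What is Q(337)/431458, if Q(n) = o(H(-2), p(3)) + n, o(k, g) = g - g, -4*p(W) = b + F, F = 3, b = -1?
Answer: 337/431458 ≈ 0.00078107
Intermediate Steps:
p(W) = -1/2 (p(W) = -(-1 + 3)/4 = -1/4*2 = -1/2)
o(k, g) = 0
Q(n) = n (Q(n) = 0 + n = n)
Q(337)/431458 = 337/431458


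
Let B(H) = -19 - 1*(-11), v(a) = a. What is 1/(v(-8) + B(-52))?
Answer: -1/16 ≈ -0.062500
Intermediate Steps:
B(H) = -8 (B(H) = -19 + 11 = -8)
1/(v(-8) + B(-52)) = 1/(-8 - 8) = 1/(-16) = -1/16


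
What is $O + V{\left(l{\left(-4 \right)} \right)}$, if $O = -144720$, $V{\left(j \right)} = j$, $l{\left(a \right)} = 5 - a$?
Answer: $-144711$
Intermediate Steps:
$O + V{\left(l{\left(-4 \right)} \right)} = -144720 + \left(5 - -4\right) = -144720 + \left(5 + 4\right) = -144720 + 9 = -144711$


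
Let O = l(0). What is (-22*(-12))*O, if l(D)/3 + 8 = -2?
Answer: -7920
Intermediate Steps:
l(D) = -30 (l(D) = -24 + 3*(-2) = -24 - 6 = -30)
O = -30
(-22*(-12))*O = -22*(-12)*(-30) = 264*(-30) = -7920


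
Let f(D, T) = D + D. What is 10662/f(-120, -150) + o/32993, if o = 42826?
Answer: -56915521/1319720 ≈ -43.127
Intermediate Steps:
f(D, T) = 2*D
10662/f(-120, -150) + o/32993 = 10662/((2*(-120))) + 42826/32993 = 10662/(-240) + 42826*(1/32993) = 10662*(-1/240) + 42826/32993 = -1777/40 + 42826/32993 = -56915521/1319720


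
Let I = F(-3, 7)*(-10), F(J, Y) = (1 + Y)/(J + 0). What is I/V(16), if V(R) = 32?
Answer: ⅚ ≈ 0.83333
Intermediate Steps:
F(J, Y) = (1 + Y)/J
I = 80/3 (I = ((1 + 7)/(-3))*(-10) = -⅓*8*(-10) = -8/3*(-10) = 80/3 ≈ 26.667)
I/V(16) = (80/3)/32 = (80/3)*(1/32) = ⅚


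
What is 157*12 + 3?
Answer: 1887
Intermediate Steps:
157*12 + 3 = 1884 + 3 = 1887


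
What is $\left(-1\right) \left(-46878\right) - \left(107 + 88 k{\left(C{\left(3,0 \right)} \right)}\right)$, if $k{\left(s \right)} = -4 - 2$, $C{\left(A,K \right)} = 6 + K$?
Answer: $47299$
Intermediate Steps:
$k{\left(s \right)} = -6$ ($k{\left(s \right)} = -4 - 2 = -6$)
$\left(-1\right) \left(-46878\right) - \left(107 + 88 k{\left(C{\left(3,0 \right)} \right)}\right) = \left(-1\right) \left(-46878\right) - -421 = 46878 + \left(528 - 107\right) = 46878 + 421 = 47299$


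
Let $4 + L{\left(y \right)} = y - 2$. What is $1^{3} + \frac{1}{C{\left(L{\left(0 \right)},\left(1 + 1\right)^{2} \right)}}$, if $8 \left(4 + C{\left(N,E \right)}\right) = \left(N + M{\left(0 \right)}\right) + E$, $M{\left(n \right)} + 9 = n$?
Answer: $\frac{35}{43} \approx 0.81395$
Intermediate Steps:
$L{\left(y \right)} = -6 + y$ ($L{\left(y \right)} = -4 + \left(y - 2\right) = -4 + \left(-2 + y\right) = -6 + y$)
$M{\left(n \right)} = -9 + n$
$C{\left(N,E \right)} = - \frac{41}{8} + \frac{E}{8} + \frac{N}{8}$ ($C{\left(N,E \right)} = -4 + \frac{\left(N + \left(-9 + 0\right)\right) + E}{8} = -4 + \frac{\left(N - 9\right) + E}{8} = -4 + \frac{\left(-9 + N\right) + E}{8} = -4 + \frac{-9 + E + N}{8} = -4 + \left(- \frac{9}{8} + \frac{E}{8} + \frac{N}{8}\right) = - \frac{41}{8} + \frac{E}{8} + \frac{N}{8}$)
$1^{3} + \frac{1}{C{\left(L{\left(0 \right)},\left(1 + 1\right)^{2} \right)}} = 1^{3} + \frac{1}{- \frac{41}{8} + \frac{\left(1 + 1\right)^{2}}{8} + \frac{-6 + 0}{8}} = 1 + \frac{1}{- \frac{41}{8} + \frac{2^{2}}{8} + \frac{1}{8} \left(-6\right)} = 1 + \frac{1}{- \frac{41}{8} + \frac{1}{8} \cdot 4 - \frac{3}{4}} = 1 + \frac{1}{- \frac{41}{8} + \frac{1}{2} - \frac{3}{4}} = 1 + \frac{1}{- \frac{43}{8}} = 1 - \frac{8}{43} = \frac{35}{43}$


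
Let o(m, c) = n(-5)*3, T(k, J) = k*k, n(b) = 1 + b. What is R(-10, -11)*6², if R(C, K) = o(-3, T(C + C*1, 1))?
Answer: -432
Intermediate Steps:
T(k, J) = k²
o(m, c) = -12 (o(m, c) = (1 - 5)*3 = -4*3 = -12)
R(C, K) = -12
R(-10, -11)*6² = -12*6² = -12*36 = -432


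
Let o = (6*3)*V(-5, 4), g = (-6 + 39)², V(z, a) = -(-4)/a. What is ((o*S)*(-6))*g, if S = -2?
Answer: 235224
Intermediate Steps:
V(z, a) = 4/a
g = 1089 (g = 33² = 1089)
o = 18 (o = (6*3)*(4/4) = 18*(4*(¼)) = 18*1 = 18)
((o*S)*(-6))*g = ((18*(-2))*(-6))*1089 = -36*(-6)*1089 = 216*1089 = 235224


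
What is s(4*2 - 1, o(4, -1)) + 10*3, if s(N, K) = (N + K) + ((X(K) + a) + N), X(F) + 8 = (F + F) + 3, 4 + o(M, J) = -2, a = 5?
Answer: 26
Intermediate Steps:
o(M, J) = -6 (o(M, J) = -4 - 2 = -6)
X(F) = -5 + 2*F (X(F) = -8 + ((F + F) + 3) = -8 + (2*F + 3) = -8 + (3 + 2*F) = -5 + 2*F)
s(N, K) = 2*N + 3*K (s(N, K) = (N + K) + (((-5 + 2*K) + 5) + N) = (K + N) + (2*K + N) = (K + N) + (N + 2*K) = 2*N + 3*K)
s(4*2 - 1, o(4, -1)) + 10*3 = (2*(4*2 - 1) + 3*(-6)) + 10*3 = (2*(8 - 1) - 18) + 30 = (2*7 - 18) + 30 = (14 - 18) + 30 = -4 + 30 = 26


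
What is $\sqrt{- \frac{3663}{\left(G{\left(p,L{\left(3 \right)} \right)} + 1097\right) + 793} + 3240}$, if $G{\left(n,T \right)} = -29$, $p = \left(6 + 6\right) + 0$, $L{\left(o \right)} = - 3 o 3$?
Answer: $\frac{3 \sqrt{1246038133}}{1861} \approx 56.904$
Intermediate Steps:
$L{\left(o \right)} = - 9 o$
$p = 12$ ($p = 12 + 0 = 12$)
$\sqrt{- \frac{3663}{\left(G{\left(p,L{\left(3 \right)} \right)} + 1097\right) + 793} + 3240} = \sqrt{- \frac{3663}{\left(-29 + 1097\right) + 793} + 3240} = \sqrt{- \frac{3663}{1068 + 793} + 3240} = \sqrt{- \frac{3663}{1861} + 3240} = \sqrt{\frac{6025977}{1861}} = \frac{3 \sqrt{1246038133}}{1861}$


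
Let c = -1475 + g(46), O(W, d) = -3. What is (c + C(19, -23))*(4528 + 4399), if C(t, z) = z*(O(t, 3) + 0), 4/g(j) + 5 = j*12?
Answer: -6865559306/547 ≈ -1.2551e+7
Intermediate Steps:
g(j) = 4/(-5 + 12*j) (g(j) = 4/(-5 + j*12) = 4/(-5 + 12*j))
C(t, z) = -3*z (C(t, z) = z*(-3 + 0) = z*(-3) = -3*z)
c = -806821/547 (c = -1475 + 4/(-5 + 12*46) = -1475 + 4/(-5 + 552) = -1475 + 4/547 = -806821/547 ≈ -1475.0)
(c + C(19, -23))*(4528 + 4399) = (-806821/547 - 3*(-23))*(4528 + 4399) = (-806821/547 + 69)*8927 = -769078/547*8927 = -6865559306/547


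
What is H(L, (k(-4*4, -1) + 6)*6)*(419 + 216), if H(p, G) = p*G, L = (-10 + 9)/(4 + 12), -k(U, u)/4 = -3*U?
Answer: 177165/4 ≈ 44291.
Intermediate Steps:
k(U, u) = 12*U (k(U, u) = -(-12)*U = 12*U)
L = -1/16 ≈ -0.062500
H(p, G) = G*p
H(L, (k(-4*4, -1) + 6)*6)*(419 + 216) = (((12*(-4*4) + 6)*6)*(-1/16))*(419 + 216) = (((12*(-16) + 6)*6)*(-1/16))*635 = (((-192 + 6)*6)*(-1/16))*635 = (-186*6*(-1/16))*635 = -1116*(-1/16)*635 = (279/4)*635 = 177165/4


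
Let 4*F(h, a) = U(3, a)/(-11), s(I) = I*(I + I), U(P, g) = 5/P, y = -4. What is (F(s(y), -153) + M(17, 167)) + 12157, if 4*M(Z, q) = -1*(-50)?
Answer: 1606369/132 ≈ 12169.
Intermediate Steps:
M(Z, q) = 25/2 (M(Z, q) = (-1*(-50))/4 = (¼)*50 = 25/2)
s(I) = 2*I² (s(I) = I*(2*I) = 2*I²)
F(h, a) = -5/132 (F(h, a) = ((5/3)/(-11))/4 = ((5*(⅓))*(-1/11))/4 = ((5/3)*(-1/11))/4 = (¼)*(-5/33) = -5/132)
(F(s(y), -153) + M(17, 167)) + 12157 = (-5/132 + 25/2) + 12157 = 1645/132 + 12157 = 1606369/132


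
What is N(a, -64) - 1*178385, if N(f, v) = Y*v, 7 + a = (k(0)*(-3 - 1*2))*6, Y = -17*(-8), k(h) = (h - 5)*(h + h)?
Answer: -187089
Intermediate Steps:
k(h) = 2*h*(-5 + h) (k(h) = (-5 + h)*(2*h) = 2*h*(-5 + h))
Y = 136
a = -7 (a = -7 + ((2*0*(-5 + 0))*(-3 - 1*2))*6 = -7 + ((2*0*(-5))*(-3 - 2))*6 = -7 + (0*(-5))*6 = -7 + 0*6 = -7 + 0 = -7)
N(f, v) = 136*v
N(a, -64) - 1*178385 = 136*(-64) - 1*178385 = -8704 - 178385 = -187089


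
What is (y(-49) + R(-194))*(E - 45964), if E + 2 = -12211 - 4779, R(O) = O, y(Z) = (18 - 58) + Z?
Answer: 17816548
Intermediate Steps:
y(Z) = -40 + Z
E = -16992 (E = -2 + (-12211 - 4779) = -2 - 16990 = -16992)
(y(-49) + R(-194))*(E - 45964) = ((-40 - 49) - 194)*(-16992 - 45964) = (-89 - 194)*(-62956) = -283*(-62956) = 17816548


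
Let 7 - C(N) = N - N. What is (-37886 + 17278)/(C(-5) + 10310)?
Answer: -20608/10317 ≈ -1.9975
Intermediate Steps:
C(N) = 7 (C(N) = 7 - (N - N) = 7 - 1*0 = 7 + 0 = 7)
(-37886 + 17278)/(C(-5) + 10310) = (-37886 + 17278)/(7 + 10310) = -20608/10317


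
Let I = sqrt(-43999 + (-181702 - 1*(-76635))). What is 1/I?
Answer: -I*sqrt(149066)/149066 ≈ -0.0025901*I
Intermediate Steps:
I = I*sqrt(149066) (I = sqrt(-43999 + (-181702 + 76635)) = sqrt(-43999 - 105067) = sqrt(-149066) = I*sqrt(149066) ≈ 386.09*I)
1/I = 1/(I*sqrt(149066)) = -I*sqrt(149066)/149066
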